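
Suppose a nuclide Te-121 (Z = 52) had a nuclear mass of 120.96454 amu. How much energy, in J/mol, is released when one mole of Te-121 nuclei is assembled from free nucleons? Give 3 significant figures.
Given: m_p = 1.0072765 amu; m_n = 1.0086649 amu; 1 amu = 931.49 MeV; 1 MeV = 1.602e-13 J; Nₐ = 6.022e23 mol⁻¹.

Z = 52, so N = A − Z = 121 − 52 = 69.
Σm = 52·m_p + 69·m_n = 52.3783780 + 69.5978781 = 121.9762561 amu
Mass defect Δm = 121.9762561 − 120.96454 = 1.0117161 amu
E_B = 1.0117161 × 931.49 = 942.403 MeV
Per nucleus in joules: 942.403 MeV × 1.602e-13 J/MeV = 1.5097e-10 J
Per mole: 1.5097e-10 J × 6.022e23 mol⁻¹ = 9.0914e+13 J/mol

9.09e+13 J/mol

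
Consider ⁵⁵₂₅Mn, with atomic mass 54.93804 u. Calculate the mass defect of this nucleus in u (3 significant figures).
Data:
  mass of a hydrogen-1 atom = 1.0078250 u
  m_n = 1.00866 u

Mass of separated nucleons = 25(1.0078250) + 30(1.00866) = 25.1956250 + 30.25980 = 55.4554250 u
Mass defect Δm = 55.4554250 − 54.93804 = 0.5173850 u

0.517 u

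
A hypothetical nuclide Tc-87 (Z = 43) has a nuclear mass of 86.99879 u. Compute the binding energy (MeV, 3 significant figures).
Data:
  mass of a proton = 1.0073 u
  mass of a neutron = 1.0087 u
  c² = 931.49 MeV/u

650 MeV

With 43 protons and 44 neutrons (A = 87):
Total constituent mass: 43 × 1.0073 + 44 × 1.0087 = 87.6967 u
Δm = 87.6967 − 86.99879 = 0.69791 u
Converting to energy: 0.69791 u × 931.49 MeV/u = 650.096 MeV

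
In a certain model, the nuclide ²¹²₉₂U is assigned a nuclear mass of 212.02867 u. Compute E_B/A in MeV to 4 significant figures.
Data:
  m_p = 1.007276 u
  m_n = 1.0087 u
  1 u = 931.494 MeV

With 92 protons and 120 neutrons (A = 212):
Mass of separated nucleons = 92(1.007276) + 120(1.0087) = 92.669392 + 121.0440 = 213.713392 u
Mass defect Δm = 213.713392 − 212.02867 = 1.684722 u
E_B = 1.684722 × 931.494 = 1569.31 MeV
BE/A = 1569.31 MeV / 212 = 7.402 MeV/nucleon

7.402 MeV/nucleon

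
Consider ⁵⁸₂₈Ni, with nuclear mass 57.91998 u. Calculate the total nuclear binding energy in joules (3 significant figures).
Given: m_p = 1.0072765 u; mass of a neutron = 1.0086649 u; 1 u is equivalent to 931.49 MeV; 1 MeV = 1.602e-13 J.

With 28 protons and 30 neutrons (A = 58):
Σm = 28·m_p + 30·m_n = 28.2037420 + 30.2599470 = 58.4636890 u
Mass defect Δm = 58.4636890 − 57.91998 = 0.5437090 u
E_B = 0.5437090 × 931.49 = 506.459 MeV
In joules: 506.459 MeV × 1.602e-13 J/MeV = 8.1135e-11 J

8.11e-11 J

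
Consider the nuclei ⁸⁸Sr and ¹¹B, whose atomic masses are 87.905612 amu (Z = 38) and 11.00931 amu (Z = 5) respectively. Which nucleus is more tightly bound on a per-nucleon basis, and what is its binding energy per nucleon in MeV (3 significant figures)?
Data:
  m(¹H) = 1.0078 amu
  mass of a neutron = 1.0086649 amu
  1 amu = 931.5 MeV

⁸⁸Sr; 8.72 MeV/nucleon

⁸⁸Sr: Σm = 38(1.0078) + 50(1.0086649) = 88.7296450 amu; Δm = 0.8240330 amu; E_B = 767.59 MeV; E_B/A = 8.723 MeV
¹¹B: Σm = 5(1.0078) + 6(1.0086649) = 11.0909894 amu; Δm = 0.0816794 amu; E_B = 76.084 MeV; E_B/A = 6.917 MeV
⁸⁸Sr has the higher binding energy per nucleon, so it is the more tightly bound nucleus.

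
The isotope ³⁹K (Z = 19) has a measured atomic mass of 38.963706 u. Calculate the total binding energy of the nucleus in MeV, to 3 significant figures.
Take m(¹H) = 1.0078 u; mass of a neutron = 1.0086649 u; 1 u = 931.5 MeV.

With 19 protons and 20 neutrons (A = 39):
Total constituent mass: 19 × 1.0078 + 20 × 1.0086649 = 39.3214980 u
Mass defect Δm = 39.3214980 − 38.963706 = 0.3577920 u
Converting to energy: 0.3577920 u × 931.5 MeV/u = 333.283 MeV

333 MeV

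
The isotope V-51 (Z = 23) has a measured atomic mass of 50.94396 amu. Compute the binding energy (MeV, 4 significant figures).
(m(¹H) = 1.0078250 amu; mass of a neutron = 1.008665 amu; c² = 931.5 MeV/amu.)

445.8 MeV

With 23 protons and 28 neutrons (A = 51):
Total constituent mass: 23 × 1.0078250 + 28 × 1.008665 = 51.4225950 amu
Mass defect Δm = 51.4225950 − 50.94396 = 0.4786350 amu
E_B = 0.4786350 × 931.5 = 445.849 MeV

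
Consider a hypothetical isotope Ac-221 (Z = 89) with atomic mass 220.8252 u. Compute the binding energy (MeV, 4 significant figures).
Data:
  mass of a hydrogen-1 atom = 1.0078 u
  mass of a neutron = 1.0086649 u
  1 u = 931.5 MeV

With 89 protons and 132 neutrons (A = 221):
Σm = 89·m(¹H) + 132·m_n = 89.6942 + 133.1437668 = 222.8379668 u
Mass defect Δm = 222.8379668 − 220.8252 = 2.0127668 u
Converting to energy: 2.0127668 u × 931.5 MeV/u = 1874.89 MeV

1875 MeV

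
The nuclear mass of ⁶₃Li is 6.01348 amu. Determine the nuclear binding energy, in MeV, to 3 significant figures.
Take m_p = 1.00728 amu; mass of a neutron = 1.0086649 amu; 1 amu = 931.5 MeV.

32.0 MeV

With 3 protons and 3 neutrons (A = 6):
Mass of separated nucleons = 3(1.00728) + 3(1.0086649) = 3.02184 + 3.0259947 = 6.0478347 amu
Δm = 6.0478347 − 6.01348 = 0.0343547 amu
Converting to energy: 0.0343547 amu × 931.5 MeV/amu = 32.0014 MeV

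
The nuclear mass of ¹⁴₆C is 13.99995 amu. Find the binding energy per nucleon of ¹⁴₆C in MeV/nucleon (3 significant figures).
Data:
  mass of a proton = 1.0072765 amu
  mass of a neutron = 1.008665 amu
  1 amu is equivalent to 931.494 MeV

Z = 6, so N = A − Z = 14 − 6 = 8.
Total constituent mass: 6 × 1.0072765 + 8 × 1.008665 = 14.1129790 amu
Δm = 14.1129790 − 13.99995 = 0.1130290 amu
E_B = 0.1130290 × 931.494 = 105.286 MeV
BE/A = 105.286 MeV / 14 = 7.520 MeV/nucleon

7.52 MeV/nucleon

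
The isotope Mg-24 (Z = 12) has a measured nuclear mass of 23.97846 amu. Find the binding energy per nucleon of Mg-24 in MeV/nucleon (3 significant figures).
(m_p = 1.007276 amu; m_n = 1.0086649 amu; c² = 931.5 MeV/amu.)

With 12 protons and 12 neutrons (A = 24):
Total constituent mass: 12 × 1.007276 + 12 × 1.0086649 = 24.1912908 amu
The mass defect is 24.1912908 − 23.97846 = 0.2128308 amu.
E_B = 0.2128308 × 931.5 = 198.2519 MeV
Per nucleon: 198.2519 / 24 = 8.260 MeV

8.26 MeV/nucleon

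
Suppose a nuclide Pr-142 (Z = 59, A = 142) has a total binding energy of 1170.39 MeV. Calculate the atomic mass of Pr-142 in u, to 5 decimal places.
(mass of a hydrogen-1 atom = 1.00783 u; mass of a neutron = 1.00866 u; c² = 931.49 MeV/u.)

141.92428 u

Mass defect = 1170.39 MeV / (931.49 MeV/u) = 1.2564708 u
Constituent mass = 59(1.00783) + 83(1.00866) = 143.18075 u
Atomic mass = 143.18075 − 1.2564708 = 141.9242792 u ≈ 141.92428 u (to 5 decimal places)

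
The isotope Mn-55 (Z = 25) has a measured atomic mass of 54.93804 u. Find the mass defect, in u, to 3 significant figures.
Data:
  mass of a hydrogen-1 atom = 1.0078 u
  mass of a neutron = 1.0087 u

Mass of separated nucleons = 25(1.0078) + 30(1.0087) = 25.1950 + 30.2610 = 55.4560 u
Δm = 55.4560 − 54.93804 = 0.51796 u

0.518 u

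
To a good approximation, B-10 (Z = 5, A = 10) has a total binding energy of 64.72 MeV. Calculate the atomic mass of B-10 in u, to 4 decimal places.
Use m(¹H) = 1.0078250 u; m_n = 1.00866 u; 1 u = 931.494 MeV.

10.0129 u

Mass defect = 64.72 MeV / (931.494 MeV/u) = 0.069480 u
Constituent mass = 5(1.0078250) + 5(1.00866) = 10.0824250 u
Atomic mass = 10.0824250 − 0.069480 = 10.0129450 u ≈ 10.0129 u (to 4 decimal places)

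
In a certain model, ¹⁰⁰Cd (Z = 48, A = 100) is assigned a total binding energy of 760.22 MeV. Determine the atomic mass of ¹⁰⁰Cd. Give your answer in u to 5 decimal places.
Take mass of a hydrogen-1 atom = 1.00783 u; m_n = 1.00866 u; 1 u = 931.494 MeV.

Mass defect = 760.22 MeV / (931.494 MeV/u) = 0.8161298 u
Constituent mass = 48(1.00783) + 52(1.00866) = 100.82616 u
Atomic mass = 100.82616 − 0.8161298 = 100.0100302 u ≈ 100.01003 u (to 5 decimal places)

100.01003 u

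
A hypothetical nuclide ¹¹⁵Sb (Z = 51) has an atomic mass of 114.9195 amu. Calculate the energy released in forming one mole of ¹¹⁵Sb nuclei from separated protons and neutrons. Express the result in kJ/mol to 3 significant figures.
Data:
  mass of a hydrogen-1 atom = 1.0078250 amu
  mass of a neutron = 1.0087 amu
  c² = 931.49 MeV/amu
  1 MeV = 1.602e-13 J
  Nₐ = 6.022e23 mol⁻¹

9.31e+10 kJ/mol

The nucleus contains 51 protons and 115 − 51 = 64 neutrons.
Mass of separated nucleons = 51(1.0078250) + 64(1.0087) = 51.3990750 + 64.5568 = 115.9558750 amu
Mass defect Δm = 115.9558750 − 114.9195 = 1.0363750 amu
Converting to energy: 1.0363750 amu × 931.49 MeV/amu = 965.373 MeV
Per nucleus in joules: 965.373 MeV × 1.602e-13 J/MeV = 1.5465e-10 J
Per mole: 1.5465e-10 J × 6.022e23 mol⁻¹ = 9.3130e+13 J/mol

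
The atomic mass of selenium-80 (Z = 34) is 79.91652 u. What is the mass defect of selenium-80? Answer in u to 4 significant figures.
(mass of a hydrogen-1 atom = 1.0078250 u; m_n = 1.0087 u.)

0.7497 u

With 34 protons and 46 neutrons (A = 80):
Σm = 34·m(¹H) + 46·m_n = 34.2660500 + 46.4002 = 80.6662500 u
The mass defect is 80.6662500 − 79.91652 = 0.7497300 u.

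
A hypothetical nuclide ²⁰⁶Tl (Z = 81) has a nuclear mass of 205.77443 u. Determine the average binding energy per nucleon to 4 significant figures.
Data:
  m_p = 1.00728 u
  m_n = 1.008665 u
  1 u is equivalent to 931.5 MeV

8.584 MeV/nucleon

With 81 protons and 125 neutrons (A = 206):
Total constituent mass: 81 × 1.00728 + 125 × 1.008665 = 207.672805 u
The mass defect is 207.672805 − 205.77443 = 1.898375 u.
E_B = 1.898375 × 931.5 = 1768.34 MeV
Per nucleon: 1768.34 / 206 = 8.584 MeV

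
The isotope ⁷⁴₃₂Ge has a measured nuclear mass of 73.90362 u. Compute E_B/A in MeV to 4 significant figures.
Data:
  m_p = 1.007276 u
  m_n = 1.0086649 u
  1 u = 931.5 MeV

8.725 MeV/nucleon

Total constituent mass: 32 × 1.007276 + 42 × 1.0086649 = 74.5967578 u
Δm = 74.5967578 − 73.90362 = 0.6931378 u
Converting to energy: 0.6931378 u × 931.5 MeV/u = 645.658 MeV
BE/A = 645.658 MeV / 74 = 8.725 MeV/nucleon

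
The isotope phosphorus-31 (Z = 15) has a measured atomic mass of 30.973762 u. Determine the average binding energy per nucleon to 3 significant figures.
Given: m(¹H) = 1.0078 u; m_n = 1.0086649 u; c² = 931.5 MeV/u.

The nucleus contains 15 protons and 31 − 15 = 16 neutrons.
Total constituent mass: 15 × 1.0078 + 16 × 1.0086649 = 31.2556384 u
Δm = 31.2556384 − 30.973762 = 0.2818764 u
Converting to energy: 0.2818764 u × 931.5 MeV/u = 262.568 MeV
Per nucleon: 262.568 / 31 = 8.470 MeV

8.47 MeV/nucleon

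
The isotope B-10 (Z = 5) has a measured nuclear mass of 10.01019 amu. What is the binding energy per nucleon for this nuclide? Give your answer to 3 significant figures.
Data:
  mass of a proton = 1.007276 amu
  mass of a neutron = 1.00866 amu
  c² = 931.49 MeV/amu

Z = 5, so N = A − Z = 10 − 5 = 5.
Mass of separated nucleons = 5(1.007276) + 5(1.00866) = 5.036380 + 5.04330 = 10.079680 amu
The mass defect is 10.079680 − 10.01019 = 0.069490 amu.
Converting to energy: 0.069490 amu × 931.49 MeV/amu = 64.7292 MeV
Dividing by A = 10 gives 6.473 MeV per nucleon.

6.47 MeV/nucleon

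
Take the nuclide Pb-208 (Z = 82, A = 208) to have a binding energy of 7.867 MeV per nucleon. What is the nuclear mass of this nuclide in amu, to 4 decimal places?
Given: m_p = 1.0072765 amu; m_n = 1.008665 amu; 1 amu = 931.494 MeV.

207.9318 amu

Total binding energy = 208 × 7.867 = 1636.336 MeV
Mass defect = 1636.336 MeV / (931.494 MeV/amu) = 1.756679 amu
Constituent mass = 82(1.0072765) + 126(1.008665) = 209.6884630 amu
Nuclear mass = 209.6884630 − 1.756679 = 207.9317840 amu ≈ 207.9318 amu (to 4 decimal places)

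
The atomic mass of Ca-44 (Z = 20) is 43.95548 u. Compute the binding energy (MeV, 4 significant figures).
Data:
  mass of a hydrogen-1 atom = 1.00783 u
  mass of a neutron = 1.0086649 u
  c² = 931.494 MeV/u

381.1 MeV

Z = 20, so N = A − Z = 44 − 20 = 24.
Σm = 20·m(¹H) + 24·m_n = 20.15660 + 24.2079576 = 44.3645576 u
Δm = 44.3645576 − 43.95548 = 0.4090776 u
Converting to energy: 0.4090776 u × 931.494 MeV/u = 381.053 MeV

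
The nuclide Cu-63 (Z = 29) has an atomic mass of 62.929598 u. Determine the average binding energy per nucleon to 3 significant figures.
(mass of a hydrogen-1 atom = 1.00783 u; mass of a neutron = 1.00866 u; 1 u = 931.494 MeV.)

With 29 protons and 34 neutrons (A = 63):
Total constituent mass: 29 × 1.00783 + 34 × 1.00866 = 63.52151 u
Δm = 63.52151 − 62.929598 = 0.591912 u
Binding energy = Δm·c² = 0.591912 × 931.494 MeV/u = 551.362 MeV
BE/A = 551.362 MeV / 63 = 8.752 MeV/nucleon

8.75 MeV/nucleon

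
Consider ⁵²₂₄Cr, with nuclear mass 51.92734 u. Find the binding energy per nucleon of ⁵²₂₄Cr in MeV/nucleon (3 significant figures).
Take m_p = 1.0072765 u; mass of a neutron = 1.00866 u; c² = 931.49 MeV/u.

Σm = 24·m_p + 28·m_n = 24.1746360 + 28.24248 = 52.4171160 u
Mass defect Δm = 52.4171160 − 51.92734 = 0.4897760 u
Binding energy = Δm·c² = 0.4897760 × 931.49 MeV/u = 456.221 MeV
Dividing by A = 52 gives 8.773 MeV per nucleon.

8.77 MeV/nucleon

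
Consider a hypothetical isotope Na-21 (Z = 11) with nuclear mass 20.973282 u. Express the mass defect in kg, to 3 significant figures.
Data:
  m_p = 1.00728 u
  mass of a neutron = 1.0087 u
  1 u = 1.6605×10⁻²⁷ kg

Z = 11, so N = A − Z = 21 − 11 = 10.
Mass of separated nucleons = 11(1.00728) + 10(1.0087) = 11.08008 + 10.0870 = 21.16708 u
Δm = 21.16708 − 20.973282 = 0.193798 u
In SI units: 0.193798 u × 1.6605×10⁻²⁷ kg/u = 3.2180e-28 kg

3.22e-28 kg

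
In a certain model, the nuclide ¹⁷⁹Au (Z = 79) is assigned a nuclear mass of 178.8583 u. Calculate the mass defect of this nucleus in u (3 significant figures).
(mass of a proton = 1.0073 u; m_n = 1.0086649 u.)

1.58 u

Mass of separated nucleons = 79(1.0073) + 100(1.0086649) = 79.5767 + 100.8664900 = 180.4431900 u
The mass defect is 180.4431900 − 178.8583 = 1.5848900 u.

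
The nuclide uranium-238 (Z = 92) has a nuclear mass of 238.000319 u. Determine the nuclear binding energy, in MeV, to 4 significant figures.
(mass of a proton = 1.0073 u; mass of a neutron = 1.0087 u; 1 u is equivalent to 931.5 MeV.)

1808 MeV

With 92 protons and 146 neutrons (A = 238):
Total constituent mass: 92 × 1.0073 + 146 × 1.0087 = 239.9418 u
Mass defect Δm = 239.9418 − 238.000319 = 1.941481 u
E_B = 1.941481 × 931.5 = 1808.49 MeV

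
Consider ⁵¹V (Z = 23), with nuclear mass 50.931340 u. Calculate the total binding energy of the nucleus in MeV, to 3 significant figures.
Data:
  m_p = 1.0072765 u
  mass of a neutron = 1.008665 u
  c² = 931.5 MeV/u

446 MeV

Z = 23, so N = A − Z = 51 − 23 = 28.
Mass of separated nucleons = 23(1.0072765) + 28(1.008665) = 23.1673595 + 28.242620 = 51.4099795 u
The mass defect is 51.4099795 − 50.931340 = 0.4786395 u.
Binding energy = Δm·c² = 0.4786395 × 931.5 MeV/u = 445.853 MeV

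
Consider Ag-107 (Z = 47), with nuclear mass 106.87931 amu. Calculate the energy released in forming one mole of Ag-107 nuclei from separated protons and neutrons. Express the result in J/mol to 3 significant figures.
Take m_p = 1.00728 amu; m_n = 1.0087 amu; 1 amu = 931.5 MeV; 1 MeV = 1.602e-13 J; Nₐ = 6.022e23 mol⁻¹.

With 47 protons and 60 neutrons (A = 107):
Σm = 47·m_p + 60·m_n = 47.34216 + 60.5220 = 107.86416 amu
Mass defect Δm = 107.86416 − 106.87931 = 0.98485 amu
Converting to energy: 0.98485 amu × 931.5 MeV/amu = 917.388 MeV
Per nucleus in joules: 917.388 MeV × 1.602e-13 J/MeV = 1.4697e-10 J
Per mole: 1.4697e-10 J × 6.022e23 mol⁻¹ = 8.8505e+13 J/mol

8.85e+13 J/mol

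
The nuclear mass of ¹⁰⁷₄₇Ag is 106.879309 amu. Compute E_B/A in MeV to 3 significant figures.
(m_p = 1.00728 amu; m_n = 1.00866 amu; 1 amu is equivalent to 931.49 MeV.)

Total constituent mass: 47 × 1.00728 + 60 × 1.00866 = 107.86176 amu
Δm = 107.86176 − 106.879309 = 0.982451 amu
Binding energy = Δm·c² = 0.982451 × 931.49 MeV/amu = 915.143 MeV
Per nucleon: 915.143 / 107 = 8.553 MeV

8.55 MeV/nucleon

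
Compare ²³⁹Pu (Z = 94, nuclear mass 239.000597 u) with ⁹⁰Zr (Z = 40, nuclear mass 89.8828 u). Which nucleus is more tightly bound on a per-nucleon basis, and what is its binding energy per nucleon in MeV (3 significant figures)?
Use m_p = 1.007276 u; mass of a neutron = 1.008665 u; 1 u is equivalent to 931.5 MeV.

⁹⁰Zr; 8.71 MeV/nucleon

²³⁹Pu: Σm = 94(1.007276) + 145(1.008665) = 240.940369 u; Δm = 1.939772 u; E_B = 1806.9 MeV; E_B/A = 7.560 MeV
⁹⁰Zr: Σm = 40(1.007276) + 50(1.008665) = 90.724290 u; Δm = 0.841490 u; E_B = 783.85 MeV; E_B/A = 8.709 MeV
⁹⁰Zr has the higher binding energy per nucleon, so it is the more tightly bound nucleus.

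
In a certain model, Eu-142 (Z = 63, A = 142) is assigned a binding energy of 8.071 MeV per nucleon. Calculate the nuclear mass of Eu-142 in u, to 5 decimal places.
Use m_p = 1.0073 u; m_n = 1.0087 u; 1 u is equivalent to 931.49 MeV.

Total binding energy = 142 × 8.071 = 1146.082 MeV
Mass defect = 1146.082 MeV / (931.49 MeV/u) = 1.2303750 u
Constituent mass = 63(1.0073) + 79(1.0087) = 143.1472 u
Nuclear mass = 143.1472 − 1.2303750 = 141.9168250 u ≈ 141.91683 u (to 5 decimal places)

141.91683 u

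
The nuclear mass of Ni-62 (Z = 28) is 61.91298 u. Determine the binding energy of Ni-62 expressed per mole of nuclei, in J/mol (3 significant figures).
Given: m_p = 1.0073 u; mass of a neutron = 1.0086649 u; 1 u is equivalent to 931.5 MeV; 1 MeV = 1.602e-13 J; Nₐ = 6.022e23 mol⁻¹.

5.27e+13 J/mol

The nucleus contains 28 protons and 62 − 28 = 34 neutrons.
Mass of separated nucleons = 28(1.0073) + 34(1.0086649) = 28.2044 + 34.2946066 = 62.4990066 u
The mass defect is 62.4990066 − 61.91298 = 0.5860266 u.
Converting to energy: 0.5860266 u × 931.5 MeV/u = 545.884 MeV
Per nucleus in joules: 545.884 MeV × 1.602e-13 J/MeV = 8.7451e-11 J
Per mole: 8.7451e-11 J × 6.022e23 mol⁻¹ = 5.2663e+13 J/mol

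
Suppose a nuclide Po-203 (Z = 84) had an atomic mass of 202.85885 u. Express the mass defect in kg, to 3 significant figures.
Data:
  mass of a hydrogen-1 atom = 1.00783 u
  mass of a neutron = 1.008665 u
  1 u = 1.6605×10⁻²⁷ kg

3.04e-27 kg

Total constituent mass: 84 × 1.00783 + 119 × 1.008665 = 204.688855 u
Δm = 204.688855 − 202.85885 = 1.830005 u
In SI units: 1.830005 u × 1.6605×10⁻²⁷ kg/u = 3.0387e-27 kg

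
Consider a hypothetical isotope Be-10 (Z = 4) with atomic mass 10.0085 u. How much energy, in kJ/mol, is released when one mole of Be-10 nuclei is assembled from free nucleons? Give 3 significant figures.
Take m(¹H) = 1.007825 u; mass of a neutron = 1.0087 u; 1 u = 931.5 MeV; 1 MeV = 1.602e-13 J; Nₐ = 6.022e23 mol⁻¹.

6.74e+09 kJ/mol

Total constituent mass: 4 × 1.007825 + 6 × 1.0087 = 10.083500 u
The mass defect is 10.083500 − 10.0085 = 0.075000 u.
Converting to energy: 0.075000 u × 931.5 MeV/u = 69.8625 MeV
Per nucleus in joules: 69.8625 MeV × 1.602e-13 J/MeV = 1.1192e-11 J
Per mole: 1.1192e-11 J × 6.022e23 mol⁻¹ = 6.7398e+12 J/mol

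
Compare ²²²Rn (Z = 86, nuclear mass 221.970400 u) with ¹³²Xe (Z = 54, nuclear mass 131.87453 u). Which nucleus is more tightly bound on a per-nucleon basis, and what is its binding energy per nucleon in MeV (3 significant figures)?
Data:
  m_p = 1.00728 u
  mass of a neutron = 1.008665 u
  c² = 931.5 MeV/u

¹³²Xe; 8.43 MeV/nucleon

²²²Rn: Σm = 86(1.00728) + 136(1.008665) = 223.804520 u; Δm = 1.834120 u; E_B = 1708.5 MeV; E_B/A = 7.696 MeV
¹³²Xe: Σm = 54(1.00728) + 78(1.008665) = 133.068990 u; Δm = 1.194460 u; E_B = 1112.6 MeV; E_B/A = 8.429 MeV
¹³²Xe has the higher binding energy per nucleon, so it is the more tightly bound nucleus.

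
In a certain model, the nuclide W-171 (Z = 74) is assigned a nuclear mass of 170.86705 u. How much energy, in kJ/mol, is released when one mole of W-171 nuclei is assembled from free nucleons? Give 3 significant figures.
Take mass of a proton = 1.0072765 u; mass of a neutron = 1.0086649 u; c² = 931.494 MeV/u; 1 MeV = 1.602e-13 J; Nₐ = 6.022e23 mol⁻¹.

1.36e+11 kJ/mol

With 74 protons and 97 neutrons (A = 171):
Total constituent mass: 74 × 1.0072765 + 97 × 1.0086649 = 172.3789563 u
Δm = 172.3789563 − 170.86705 = 1.5119063 u
E_B = 1.5119063 × 931.494 = 1408.33 MeV
Per nucleus in joules: 1408.33 MeV × 1.602e-13 J/MeV = 2.2561e-10 J
Per mole: 2.2561e-10 J × 6.022e23 mol⁻¹ = 1.3586e+14 J/mol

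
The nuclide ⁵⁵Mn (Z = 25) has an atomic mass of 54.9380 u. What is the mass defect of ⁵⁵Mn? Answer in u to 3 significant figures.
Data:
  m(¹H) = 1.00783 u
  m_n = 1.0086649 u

Z = 25, so N = A − Z = 55 − 25 = 30.
Total constituent mass: 25 × 1.00783 + 30 × 1.0086649 = 55.4556970 u
Mass defect Δm = 55.4556970 − 54.9380 = 0.5176970 u

0.518 u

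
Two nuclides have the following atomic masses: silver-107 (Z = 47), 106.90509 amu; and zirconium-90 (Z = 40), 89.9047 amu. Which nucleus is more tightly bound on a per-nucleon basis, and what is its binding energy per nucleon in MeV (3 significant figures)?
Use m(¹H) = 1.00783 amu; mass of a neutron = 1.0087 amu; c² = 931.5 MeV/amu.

silver-107: Σm = 47(1.00783) + 60(1.0087) = 107.89001 amu; Δm = 0.98492 amu; E_B = 917.45 MeV; E_B/A = 8.574 MeV
zirconium-90: Σm = 40(1.00783) + 50(1.0087) = 90.74820 amu; Δm = 0.84350 amu; E_B = 785.72 MeV; E_B/A = 8.730 MeV
zirconium-90 has the higher binding energy per nucleon, so it is the more tightly bound nucleus.

zirconium-90; 8.73 MeV/nucleon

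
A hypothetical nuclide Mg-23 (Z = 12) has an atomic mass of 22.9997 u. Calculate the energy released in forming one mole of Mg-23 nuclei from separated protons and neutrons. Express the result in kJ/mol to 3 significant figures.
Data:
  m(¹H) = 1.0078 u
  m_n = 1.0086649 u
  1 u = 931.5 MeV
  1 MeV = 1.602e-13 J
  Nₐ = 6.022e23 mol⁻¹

Σm = 12·m(¹H) + 11·m_n = 12.0936 + 11.0953139 = 23.1889139 u
Δm = 23.1889139 − 22.9997 = 0.1892139 u
E_B = 0.1892139 × 931.5 = 176.253 MeV
Per nucleus in joules: 176.253 MeV × 1.602e-13 J/MeV = 2.8236e-11 J
Per mole: 2.8236e-11 J × 6.022e23 mol⁻¹ = 1.7004e+13 J/mol

1.70e+10 kJ/mol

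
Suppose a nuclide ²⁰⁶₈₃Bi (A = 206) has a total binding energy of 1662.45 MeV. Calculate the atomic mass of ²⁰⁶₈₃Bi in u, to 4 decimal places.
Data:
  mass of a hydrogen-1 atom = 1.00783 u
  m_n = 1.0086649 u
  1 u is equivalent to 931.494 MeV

Mass defect = 1662.45 MeV / (931.494 MeV/u) = 1.784714 u
Constituent mass = 83(1.00783) + 123(1.0086649) = 207.7156727 u
Atomic mass = 207.7156727 − 1.784714 = 205.9309587 u ≈ 205.9310 u (to 4 decimal places)

205.9310 u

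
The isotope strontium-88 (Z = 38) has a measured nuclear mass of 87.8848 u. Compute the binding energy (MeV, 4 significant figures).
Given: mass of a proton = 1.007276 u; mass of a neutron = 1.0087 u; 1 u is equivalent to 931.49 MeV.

Total constituent mass: 38 × 1.007276 + 50 × 1.0087 = 88.711488 u
Δm = 88.711488 − 87.8848 = 0.826688 u
Binding energy = Δm·c² = 0.826688 × 931.49 MeV/u = 770.052 MeV

770.1 MeV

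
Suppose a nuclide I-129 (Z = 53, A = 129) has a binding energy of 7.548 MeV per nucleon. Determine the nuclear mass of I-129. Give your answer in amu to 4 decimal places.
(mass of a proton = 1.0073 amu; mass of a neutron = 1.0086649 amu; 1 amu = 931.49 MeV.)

129.0001 amu

Total binding energy = 129 × 7.548 = 973.692 MeV
Mass defect = 973.692 MeV / (931.49 MeV/amu) = 1.045306 amu
Constituent mass = 53(1.0073) + 76(1.0086649) = 130.0454324 amu
Nuclear mass = 130.0454324 − 1.045306 = 129.0001264 amu ≈ 129.0001 amu (to 4 decimal places)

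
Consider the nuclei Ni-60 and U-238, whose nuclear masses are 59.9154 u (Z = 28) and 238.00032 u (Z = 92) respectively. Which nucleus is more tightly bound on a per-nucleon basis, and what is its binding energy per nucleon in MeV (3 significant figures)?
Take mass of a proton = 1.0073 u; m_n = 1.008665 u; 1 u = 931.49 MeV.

Ni-60: Σm = 28(1.0073) + 32(1.008665) = 60.481680 u; Δm = 0.566280 u; E_B = 527.48 MeV; E_B/A = 8.791 MeV
U-238: Σm = 92(1.0073) + 146(1.008665) = 239.936690 u; Δm = 1.936370 u; E_B = 1803.7 MeV; E_B/A = 7.579 MeV
Ni-60 has the higher binding energy per nucleon, so it is the more tightly bound nucleus.

Ni-60; 8.79 MeV/nucleon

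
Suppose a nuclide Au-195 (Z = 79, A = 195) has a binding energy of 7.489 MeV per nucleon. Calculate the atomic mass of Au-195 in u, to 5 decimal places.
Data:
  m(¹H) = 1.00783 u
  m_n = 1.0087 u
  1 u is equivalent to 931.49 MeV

195.06001 u

Total binding energy = 195 × 7.489 = 1460.355 MeV
Mass defect = 1460.355 MeV / (931.49 MeV/u) = 1.5677624 u
Constituent mass = 79(1.00783) + 116(1.0087) = 196.62777 u
Atomic mass = 196.62777 − 1.5677624 = 195.0600076 u ≈ 195.06001 u (to 5 decimal places)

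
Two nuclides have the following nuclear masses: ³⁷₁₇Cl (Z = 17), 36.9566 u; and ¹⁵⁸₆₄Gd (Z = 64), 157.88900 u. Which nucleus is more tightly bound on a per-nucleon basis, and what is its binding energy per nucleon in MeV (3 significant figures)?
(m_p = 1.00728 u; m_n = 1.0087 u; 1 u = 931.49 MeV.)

³⁷₁₇Cl: Σm = 17(1.00728) + 20(1.0087) = 37.29776 u; Δm = 0.34116 u; E_B = 317.79 MeV; E_B/A = 8.589 MeV
¹⁵⁸₆₄Gd: Σm = 64(1.00728) + 94(1.0087) = 159.28372 u; Δm = 1.39472 u; E_B = 1299.2 MeV; E_B/A = 8.223 MeV
³⁷₁₇Cl has the higher binding energy per nucleon, so it is the more tightly bound nucleus.

³⁷₁₇Cl; 8.59 MeV/nucleon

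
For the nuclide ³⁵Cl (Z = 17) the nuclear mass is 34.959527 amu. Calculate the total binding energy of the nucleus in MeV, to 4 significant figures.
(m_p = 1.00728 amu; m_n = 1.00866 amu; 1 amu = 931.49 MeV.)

298.2 MeV

The nucleus contains 17 protons and 35 − 17 = 18 neutrons.
Σm = 17·m_p + 18·m_n = 17.12376 + 18.15588 = 35.27964 amu
Δm = 35.27964 − 34.959527 = 0.320113 amu
Binding energy = Δm·c² = 0.320113 × 931.49 MeV/amu = 298.182 MeV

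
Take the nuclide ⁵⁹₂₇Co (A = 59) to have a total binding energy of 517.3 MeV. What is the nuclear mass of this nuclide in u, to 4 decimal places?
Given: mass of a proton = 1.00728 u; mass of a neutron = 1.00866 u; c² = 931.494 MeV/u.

58.9183 u

Mass defect = 517.3 MeV / (931.494 MeV/u) = 0.555344 u
Constituent mass = 27(1.00728) + 32(1.00866) = 59.47368 u
Nuclear mass = 59.47368 − 0.555344 = 58.918336 u ≈ 58.9183 u (to 4 decimal places)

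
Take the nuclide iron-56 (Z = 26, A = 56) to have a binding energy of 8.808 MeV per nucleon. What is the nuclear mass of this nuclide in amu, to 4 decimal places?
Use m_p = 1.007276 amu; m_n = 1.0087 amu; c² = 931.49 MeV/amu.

Total binding energy = 56 × 8.808 = 493.248 MeV
Mass defect = 493.248 MeV / (931.49 MeV/amu) = 0.529526 amu
Constituent mass = 26(1.007276) + 30(1.0087) = 56.450176 amu
Nuclear mass = 56.450176 − 0.529526 = 55.920650 amu ≈ 55.9207 amu (to 4 decimal places)

55.9207 amu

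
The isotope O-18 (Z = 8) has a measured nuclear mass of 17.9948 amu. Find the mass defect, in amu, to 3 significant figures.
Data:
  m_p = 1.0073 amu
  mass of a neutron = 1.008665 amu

0.150 amu

With 8 protons and 10 neutrons (A = 18):
Total constituent mass: 8 × 1.0073 + 10 × 1.008665 = 18.145050 amu
The mass defect is 18.145050 − 17.9948 = 0.150250 amu.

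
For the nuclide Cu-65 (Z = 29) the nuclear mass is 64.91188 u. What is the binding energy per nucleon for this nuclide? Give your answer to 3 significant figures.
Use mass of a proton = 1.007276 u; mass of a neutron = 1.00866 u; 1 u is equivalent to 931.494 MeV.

8.75 MeV/nucleon

With 29 protons and 36 neutrons (A = 65):
Total constituent mass: 29 × 1.007276 + 36 × 1.00866 = 65.522764 u
Mass defect Δm = 65.522764 − 64.91188 = 0.610884 u
Converting to energy: 0.610884 u × 931.494 MeV/u = 569.035 MeV
Dividing by A = 65 gives 8.754 MeV per nucleon.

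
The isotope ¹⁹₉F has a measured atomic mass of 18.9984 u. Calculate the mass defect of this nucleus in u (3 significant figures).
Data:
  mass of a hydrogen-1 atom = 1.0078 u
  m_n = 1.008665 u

0.158 u

Σm = 9·m(¹H) + 10·m_n = 9.0702 + 10.086650 = 19.156850 u
Δm = 19.156850 − 18.9984 = 0.158450 u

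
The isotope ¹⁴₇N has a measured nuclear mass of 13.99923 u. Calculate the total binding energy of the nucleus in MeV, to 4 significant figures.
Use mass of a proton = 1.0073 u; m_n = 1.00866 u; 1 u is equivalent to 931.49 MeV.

104.8 MeV

With 7 protons and 7 neutrons (A = 14):
Total constituent mass: 7 × 1.0073 + 7 × 1.00866 = 14.11172 u
Mass defect Δm = 14.11172 − 13.99923 = 0.11249 u
Binding energy = Δm·c² = 0.11249 × 931.49 MeV/u = 104.783 MeV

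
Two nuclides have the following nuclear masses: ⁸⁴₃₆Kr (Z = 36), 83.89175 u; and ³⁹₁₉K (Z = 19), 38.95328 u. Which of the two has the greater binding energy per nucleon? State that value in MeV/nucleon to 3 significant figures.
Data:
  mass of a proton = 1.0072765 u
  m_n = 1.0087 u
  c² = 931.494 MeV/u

⁸⁴₃₆Kr: Σm = 36(1.0072765) + 48(1.0087) = 84.6795540 u; Δm = 0.7878040 u; E_B = 733.83 MeV; E_B/A = 8.736 MeV
³⁹₁₉K: Σm = 19(1.0072765) + 20(1.0087) = 39.3122535 u; Δm = 0.3589735 u; E_B = 334.38 MeV; E_B/A = 8.574 MeV
⁸⁴₃₆Kr has the higher binding energy per nucleon, so it is the more tightly bound nucleus.

⁸⁴₃₆Kr; 8.74 MeV/nucleon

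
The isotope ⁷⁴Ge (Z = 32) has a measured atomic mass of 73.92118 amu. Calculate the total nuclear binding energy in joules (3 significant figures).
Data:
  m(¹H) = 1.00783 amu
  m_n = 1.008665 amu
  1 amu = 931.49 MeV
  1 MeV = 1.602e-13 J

The nucleus contains 32 protons and 74 − 32 = 42 neutrons.
Mass of separated nucleons = 32(1.00783) + 42(1.008665) = 32.25056 + 42.363930 = 74.614490 amu
The mass defect is 74.614490 − 73.92118 = 0.693310 amu.
E_B = 0.693310 × 931.49 = 645.811 MeV
In joules: 645.811 MeV × 1.602e-13 J/MeV = 1.0346e-10 J

1.03e-10 J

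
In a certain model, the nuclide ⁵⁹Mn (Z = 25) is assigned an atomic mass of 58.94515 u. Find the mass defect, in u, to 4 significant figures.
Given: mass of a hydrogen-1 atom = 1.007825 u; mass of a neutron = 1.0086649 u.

0.5451 u

Σm = 25·m(¹H) + 34·m_n = 25.195625 + 34.2946066 = 59.4902316 u
The mass defect is 59.4902316 − 58.94515 = 0.5450816 u.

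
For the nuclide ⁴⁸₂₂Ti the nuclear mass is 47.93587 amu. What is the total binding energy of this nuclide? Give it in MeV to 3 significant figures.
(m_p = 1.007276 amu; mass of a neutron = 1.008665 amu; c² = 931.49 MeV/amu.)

419 MeV

Total constituent mass: 22 × 1.007276 + 26 × 1.008665 = 48.385362 amu
Mass defect Δm = 48.385362 − 47.93587 = 0.449492 amu
Converting to energy: 0.449492 amu × 931.49 MeV/amu = 418.697 MeV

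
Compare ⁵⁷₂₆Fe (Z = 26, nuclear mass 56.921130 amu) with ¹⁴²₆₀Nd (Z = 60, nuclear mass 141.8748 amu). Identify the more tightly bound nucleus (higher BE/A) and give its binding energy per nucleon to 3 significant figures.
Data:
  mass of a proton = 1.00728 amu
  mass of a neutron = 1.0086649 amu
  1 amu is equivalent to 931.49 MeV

⁵⁷₂₆Fe; 8.77 MeV/nucleon

⁵⁷₂₆Fe: Σm = 26(1.00728) + 31(1.0086649) = 57.4578919 amu; Δm = 0.5367619 amu; E_B = 499.99 MeV; E_B/A = 8.772 MeV
¹⁴²₆₀Nd: Σm = 60(1.00728) + 82(1.0086649) = 143.1473218 amu; Δm = 1.2725218 amu; E_B = 1185.3 MeV; E_B/A = 8.347 MeV
⁵⁷₂₆Fe has the higher binding energy per nucleon, so it is the more tightly bound nucleus.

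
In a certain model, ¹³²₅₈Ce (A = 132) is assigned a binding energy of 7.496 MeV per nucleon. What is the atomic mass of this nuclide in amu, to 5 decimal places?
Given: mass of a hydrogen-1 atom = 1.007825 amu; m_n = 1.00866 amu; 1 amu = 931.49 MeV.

132.03244 amu

Total binding energy = 132 × 7.496 = 989.472 MeV
Mass defect = 989.472 MeV / (931.49 MeV/amu) = 1.0622465 amu
Constituent mass = 58(1.007825) + 74(1.00866) = 133.094690 amu
Atomic mass = 133.094690 − 1.0622465 = 132.0324435 amu ≈ 132.03244 amu (to 5 decimal places)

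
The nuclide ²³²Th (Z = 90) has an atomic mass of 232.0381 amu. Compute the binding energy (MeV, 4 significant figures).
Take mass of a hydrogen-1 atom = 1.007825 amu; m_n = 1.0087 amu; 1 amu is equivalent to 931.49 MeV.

With 90 protons and 142 neutrons (A = 232):
Σm = 90·m(¹H) + 142·m_n = 90.704250 + 143.2354 = 233.939650 amu
Mass defect Δm = 233.939650 − 232.0381 = 1.901550 amu
Binding energy = Δm·c² = 1.901550 × 931.49 MeV/amu = 1771.27 MeV

1771 MeV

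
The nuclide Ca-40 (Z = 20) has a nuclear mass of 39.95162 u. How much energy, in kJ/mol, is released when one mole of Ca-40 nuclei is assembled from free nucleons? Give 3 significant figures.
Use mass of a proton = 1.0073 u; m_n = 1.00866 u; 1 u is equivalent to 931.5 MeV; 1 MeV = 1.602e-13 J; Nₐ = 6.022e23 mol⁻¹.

3.30e+10 kJ/mol

The nucleus contains 20 protons and 40 − 20 = 20 neutrons.
Σm = 20·m_p + 20·m_n = 20.1460 + 20.17320 = 40.31920 u
Δm = 40.31920 − 39.95162 = 0.36758 u
Converting to energy: 0.36758 u × 931.5 MeV/u = 342.401 MeV
Per nucleus in joules: 342.401 MeV × 1.602e-13 J/MeV = 5.4853e-11 J
Per mole: 5.4853e-11 J × 6.022e23 mol⁻¹ = 3.3032e+13 J/mol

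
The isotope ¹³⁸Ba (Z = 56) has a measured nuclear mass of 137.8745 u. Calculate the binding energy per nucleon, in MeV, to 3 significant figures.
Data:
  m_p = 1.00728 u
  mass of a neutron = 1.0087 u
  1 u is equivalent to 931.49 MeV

With 56 protons and 82 neutrons (A = 138):
Mass of separated nucleons = 56(1.00728) + 82(1.0087) = 56.40768 + 82.7134 = 139.12108 u
Δm = 139.12108 − 137.8745 = 1.24658 u
E_B = 1.24658 × 931.49 = 1161.18 MeV
BE/A = 1161.18 MeV / 138 = 8.414 MeV/nucleon

8.41 MeV/nucleon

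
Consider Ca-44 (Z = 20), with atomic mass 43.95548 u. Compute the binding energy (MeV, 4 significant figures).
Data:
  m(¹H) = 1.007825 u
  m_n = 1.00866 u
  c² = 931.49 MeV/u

The nucleus contains 20 protons and 44 − 20 = 24 neutrons.
Mass of separated nucleons = 20(1.007825) + 24(1.00866) = 20.156500 + 24.20784 = 44.364340 u
Δm = 44.364340 − 43.95548 = 0.408860 u
E_B = 0.408860 × 931.49 = 380.849 MeV

380.8 MeV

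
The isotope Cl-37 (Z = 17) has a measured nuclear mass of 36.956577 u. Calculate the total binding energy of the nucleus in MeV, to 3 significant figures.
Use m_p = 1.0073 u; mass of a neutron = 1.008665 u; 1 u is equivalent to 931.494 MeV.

Mass of separated nucleons = 17(1.0073) + 20(1.008665) = 17.1241 + 20.173300 = 37.297400 u
Mass defect Δm = 37.297400 − 36.956577 = 0.340823 u
E_B = 0.340823 × 931.494 = 317.475 MeV

317 MeV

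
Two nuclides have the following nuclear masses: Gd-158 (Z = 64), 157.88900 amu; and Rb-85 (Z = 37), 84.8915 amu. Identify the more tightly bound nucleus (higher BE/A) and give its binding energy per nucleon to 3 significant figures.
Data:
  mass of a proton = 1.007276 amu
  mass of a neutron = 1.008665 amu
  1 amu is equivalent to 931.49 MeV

Rb-85; 8.70 MeV/nucleon

Gd-158: Σm = 64(1.007276) + 94(1.008665) = 159.280174 amu; Δm = 1.391174 amu; E_B = 1295.9 MeV; E_B/A = 8.202 MeV
Rb-85: Σm = 37(1.007276) + 48(1.008665) = 85.685132 amu; Δm = 0.793632 amu; E_B = 739.26 MeV; E_B/A = 8.697 MeV
Rb-85 has the higher binding energy per nucleon, so it is the more tightly bound nucleus.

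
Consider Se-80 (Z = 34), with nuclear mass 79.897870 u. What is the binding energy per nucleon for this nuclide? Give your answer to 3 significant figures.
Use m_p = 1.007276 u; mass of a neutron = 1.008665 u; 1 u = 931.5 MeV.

8.71 MeV/nucleon

Z = 34, so N = A − Z = 80 − 34 = 46.
Mass of separated nucleons = 34(1.007276) + 46(1.008665) = 34.247384 + 46.398590 = 80.645974 u
Δm = 80.645974 − 79.897870 = 0.748104 u
Binding energy = Δm·c² = 0.748104 × 931.5 MeV/u = 696.859 MeV
Per nucleon: 696.859 / 80 = 8.711 MeV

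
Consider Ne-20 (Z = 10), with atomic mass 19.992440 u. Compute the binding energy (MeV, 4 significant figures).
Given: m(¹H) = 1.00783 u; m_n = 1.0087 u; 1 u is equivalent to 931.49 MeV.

Total constituent mass: 10 × 1.00783 + 10 × 1.0087 = 20.16530 u
Mass defect Δm = 20.16530 − 19.992440 = 0.172860 u
Binding energy = Δm·c² = 0.172860 × 931.49 MeV/u = 161.017 MeV

161.0 MeV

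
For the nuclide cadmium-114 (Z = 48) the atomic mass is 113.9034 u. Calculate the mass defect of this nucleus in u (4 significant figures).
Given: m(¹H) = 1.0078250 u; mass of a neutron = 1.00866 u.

1.044 u

The nucleus contains 48 protons and 114 − 48 = 66 neutrons.
Total constituent mass: 48 × 1.0078250 + 66 × 1.00866 = 114.9471600 u
Δm = 114.9471600 − 113.9034 = 1.0437600 u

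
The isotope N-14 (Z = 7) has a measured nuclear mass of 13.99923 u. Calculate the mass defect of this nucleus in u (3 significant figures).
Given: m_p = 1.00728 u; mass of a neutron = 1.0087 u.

The nucleus contains 7 protons and 14 − 7 = 7 neutrons.
Total constituent mass: 7 × 1.00728 + 7 × 1.0087 = 14.11186 u
The mass defect is 14.11186 − 13.99923 = 0.11263 u.

0.113 u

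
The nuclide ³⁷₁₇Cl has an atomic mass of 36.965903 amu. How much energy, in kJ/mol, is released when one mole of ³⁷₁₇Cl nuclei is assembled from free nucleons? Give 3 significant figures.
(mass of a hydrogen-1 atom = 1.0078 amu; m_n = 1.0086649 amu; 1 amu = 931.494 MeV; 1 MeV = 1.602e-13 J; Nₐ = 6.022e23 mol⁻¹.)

The nucleus contains 17 protons and 37 − 17 = 20 neutrons.
Total constituent mass: 17 × 1.0078 + 20 × 1.0086649 = 37.3058980 amu
Mass defect Δm = 37.3058980 − 36.965903 = 0.3399950 amu
Binding energy = Δm·c² = 0.3399950 × 931.494 MeV/amu = 316.703 MeV
Per nucleus in joules: 316.703 MeV × 1.602e-13 J/MeV = 5.0736e-11 J
Per mole: 5.0736e-11 J × 6.022e23 mol⁻¹ = 3.0553e+13 J/mol

3.06e+10 kJ/mol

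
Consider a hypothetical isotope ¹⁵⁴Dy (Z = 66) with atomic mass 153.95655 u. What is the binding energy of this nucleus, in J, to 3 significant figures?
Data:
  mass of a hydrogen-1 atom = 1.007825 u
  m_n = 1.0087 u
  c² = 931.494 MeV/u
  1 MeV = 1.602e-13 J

1.98e-10 J

Z = 66, so N = A − Z = 154 − 66 = 88.
Mass of separated nucleons = 66(1.007825) + 88(1.0087) = 66.516450 + 88.7656 = 155.282050 u
Mass defect Δm = 155.282050 − 153.95655 = 1.325500 u
Converting to energy: 1.325500 u × 931.494 MeV/u = 1234.70 MeV
In joules: 1234.70 MeV × 1.602e-13 J/MeV = 1.9780e-10 J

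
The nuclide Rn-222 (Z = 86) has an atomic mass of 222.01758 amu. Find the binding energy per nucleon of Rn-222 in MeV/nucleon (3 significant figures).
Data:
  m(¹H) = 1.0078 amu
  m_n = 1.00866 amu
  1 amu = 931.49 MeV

Total constituent mass: 86 × 1.0078 + 136 × 1.00866 = 223.84856 amu
Mass defect Δm = 223.84856 − 222.01758 = 1.83098 amu
E_B = 1.83098 × 931.49 = 1705.54 MeV
BE/A = 1705.54 MeV / 222 = 7.683 MeV/nucleon

7.68 MeV/nucleon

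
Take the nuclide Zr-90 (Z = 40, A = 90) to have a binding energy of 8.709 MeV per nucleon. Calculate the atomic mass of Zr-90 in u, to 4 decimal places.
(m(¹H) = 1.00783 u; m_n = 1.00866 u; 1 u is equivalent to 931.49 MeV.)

89.9047 u

Total binding energy = 90 × 8.709 = 783.810 MeV
Mass defect = 783.810 MeV / (931.49 MeV/u) = 0.841458 u
Constituent mass = 40(1.00783) + 50(1.00866) = 90.74620 u
Atomic mass = 90.74620 − 0.841458 = 89.904742 u ≈ 89.9047 u (to 4 decimal places)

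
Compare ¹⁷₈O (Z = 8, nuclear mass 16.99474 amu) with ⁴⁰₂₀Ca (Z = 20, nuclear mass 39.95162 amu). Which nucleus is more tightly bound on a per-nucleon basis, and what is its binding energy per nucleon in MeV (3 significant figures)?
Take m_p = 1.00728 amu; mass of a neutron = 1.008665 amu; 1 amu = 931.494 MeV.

¹⁷₈O: Σm = 8(1.00728) + 9(1.008665) = 17.136225 amu; Δm = 0.141485 amu; E_B = 131.79 MeV; E_B/A = 7.752 MeV
⁴⁰₂₀Ca: Σm = 20(1.00728) + 20(1.008665) = 40.318900 amu; Δm = 0.367280 amu; E_B = 342.12 MeV; E_B/A = 8.553 MeV
⁴⁰₂₀Ca has the higher binding energy per nucleon, so it is the more tightly bound nucleus.

⁴⁰₂₀Ca; 8.55 MeV/nucleon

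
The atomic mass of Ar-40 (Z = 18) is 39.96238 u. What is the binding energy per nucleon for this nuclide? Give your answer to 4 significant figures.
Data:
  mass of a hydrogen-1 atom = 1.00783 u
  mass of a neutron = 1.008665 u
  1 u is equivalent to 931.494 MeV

Σm = 18·m(¹H) + 22·m_n = 18.14094 + 22.190630 = 40.331570 u
Mass defect Δm = 40.331570 − 39.96238 = 0.369190 u
Binding energy = Δm·c² = 0.369190 × 931.494 MeV/u = 343.898 MeV
Dividing by A = 40 gives 8.597 MeV per nucleon.

8.597 MeV/nucleon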